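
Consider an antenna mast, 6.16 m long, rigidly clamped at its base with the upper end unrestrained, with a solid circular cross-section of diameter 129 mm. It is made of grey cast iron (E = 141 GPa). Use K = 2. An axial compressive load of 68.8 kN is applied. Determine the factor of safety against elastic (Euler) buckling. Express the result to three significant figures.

n ≈ 1.81

I = πd⁴/64 = π×129⁴/64 = 1.359×10^7 mm⁴
I = 1.359×10^7 mm⁴ = 1.359×10^-5 m⁴
Effective length L_e = K·L = 2 × 6.16 = 12.32 m
P_cr = π²EI / L_e² = π² × 141×10⁹ × 1.359×10^-5 / 12.32² = 1.246×10^5 N
Factor of safety n = P_cr / P = 124.63 / 68.8 = 1.81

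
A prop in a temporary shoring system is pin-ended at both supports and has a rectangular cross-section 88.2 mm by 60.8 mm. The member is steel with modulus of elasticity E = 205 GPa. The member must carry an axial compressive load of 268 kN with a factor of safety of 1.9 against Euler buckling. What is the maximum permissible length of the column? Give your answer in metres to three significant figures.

L_max ≈ 2.56 m

Buckling occurs about the weak axis: I_min = h·b³/12 with b = 60.8 mm (the shorter side).
I_min = 88.2×60.8³/12 = 1.652×10^6 mm⁴
I = 1.652×10^-6 m⁴
Required critical load P_cr = n·P = 1.9 × 268 = 509.2 kN = 5.092×10^5 N
From P_cr = π²EI/(K·L)²:  L = (1/K)·√(π²EI/P_cr) = (1/1)·√(π²×2.05×10^11×1.652×10^-6/5.092×10^5)
L = 2.56 m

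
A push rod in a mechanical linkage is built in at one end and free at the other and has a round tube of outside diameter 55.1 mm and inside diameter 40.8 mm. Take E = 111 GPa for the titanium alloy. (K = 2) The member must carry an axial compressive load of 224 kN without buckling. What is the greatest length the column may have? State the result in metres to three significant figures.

L_max ≈ 0.622 m

d_o = 55.1 mm, d_i = 40.8 mm
I = π(d_o⁴ − d_i⁴)/64 = π(55.1⁴ − 40.80⁴)/64 = 3.164×10^5 mm⁴
I = 3.164×10^-7 m⁴
At the buckling limit P_cr = P = 2.240×10^5 N
From P_cr = π²EI/(K·L)²:  L = (1/K)·√(π²EI/P_cr) = (1/2)·√(π²×1.11×10^11×3.164×10^-7/2.240×10^5)
L = 0.622 m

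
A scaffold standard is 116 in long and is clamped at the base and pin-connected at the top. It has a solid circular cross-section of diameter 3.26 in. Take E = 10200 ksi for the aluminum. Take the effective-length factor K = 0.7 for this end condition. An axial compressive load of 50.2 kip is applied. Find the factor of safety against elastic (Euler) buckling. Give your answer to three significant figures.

n ≈ 1.69

I = πd⁴/64 = π×3.26⁴/64 = 5.544 in⁴
Effective length L_e = K·L = 0.7 × 116 = 81.20 in
P_cr = π²EI / L_e² = π² × 10200×10³ × 5.544 / 81.20² = 8.465×10^4 lb
Factor of safety n = P_cr / P = 84.650 / 50.2 = 1.69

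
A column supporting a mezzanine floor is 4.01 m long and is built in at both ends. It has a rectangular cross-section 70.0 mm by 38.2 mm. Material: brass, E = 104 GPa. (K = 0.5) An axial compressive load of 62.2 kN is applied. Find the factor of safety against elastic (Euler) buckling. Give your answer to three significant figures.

Buckling occurs about the weak axis: I_min = h·b³/12 with b = 38.2 mm (the shorter side).
I_min = 70.0×38.2³/12 = 3.252×10^5 mm⁴
I = 3.252×10^5 mm⁴ = 3.252×10^-7 m⁴
Effective length L_e = K·L = 0.5 × 4.01 = 2.005 m
P_cr = π²EI / L_e² = π² × 104×10⁹ × 3.252×10^-7 / 2.005² = 8.303×10^4 N
Factor of safety n = P_cr / P = 83.025 / 62.2 = 1.33

n ≈ 1.33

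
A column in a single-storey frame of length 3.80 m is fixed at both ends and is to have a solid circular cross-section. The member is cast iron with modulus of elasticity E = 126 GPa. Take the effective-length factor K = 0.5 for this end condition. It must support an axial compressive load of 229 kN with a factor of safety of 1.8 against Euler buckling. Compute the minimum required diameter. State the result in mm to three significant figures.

d ≈ 70.3 mm

Required P_cr = n·P = 1.8 × 229 = 412.2 kN
L_e = K·L = 0.5 × 3.80 = 1.900 m
Required I = P_cr·L_e²/(π²E) = 4.122×10^5 × 1.900² / (π² × 1.26×10^11) = 1.197×10^-6 m⁴
I_req = 1.197×10^6 mm⁴
Solid circle: I = πd⁴/64  ⇒  d = (64I/π)^(1/4) = (64×1.197×10^6/π)^(1/4) = 70.3 mm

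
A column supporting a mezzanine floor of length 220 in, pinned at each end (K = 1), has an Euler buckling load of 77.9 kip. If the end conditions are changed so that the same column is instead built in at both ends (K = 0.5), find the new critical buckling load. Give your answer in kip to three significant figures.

P_cr ≈ 312 kip

P_cr ∝ 1/K², so P_cr,new = P_cr,old × (K_old/K_new)² = 77.9 × (1/0.5)²
= 77.9 × 4.000 = 312 kip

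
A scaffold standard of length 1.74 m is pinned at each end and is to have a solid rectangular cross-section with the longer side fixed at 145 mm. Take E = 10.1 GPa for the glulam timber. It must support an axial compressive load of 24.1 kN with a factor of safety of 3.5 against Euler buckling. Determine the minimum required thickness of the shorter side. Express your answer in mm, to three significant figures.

Required P_cr = n·P = 3.5 × 24.1 = 84.35 kN
L_e = K·L = 1 × 1.74 = 1.740 m
Required I = P_cr·L_e²/(π²E) = 8.435×10^4 × 1.740² / (π² × 1.01×10^10) = 2.562×10^-6 m⁴
I_req = 2.562×10^6 mm⁴
Rectangle, weak axis: I_min = h·b³/12 with h = 145 mm fixed  ⇒  b = (12I/h)^(1/3) = 59.6 mm

b ≈ 59.6 mm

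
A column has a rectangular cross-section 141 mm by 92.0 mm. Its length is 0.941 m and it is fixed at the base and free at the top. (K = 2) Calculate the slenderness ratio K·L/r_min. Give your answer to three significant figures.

Buckling occurs about the weak axis: I_min = h·b³/12 with b = 92.0 mm (the shorter side).
I_min = 141×92.0³/12 = 9.150×10^6 mm⁴
A = 1.297×10^4 mm²;  r_min = √(I/A) = √(9.150×10^6/1.297×10^4) = 26.56 mm
L_e = K·L = 2 × 0.941 m = 1.882 m = 1882.0 mm
λ = L_e / r_min = 1882.0 / 26.56 = 70.9

λ ≈ 70.9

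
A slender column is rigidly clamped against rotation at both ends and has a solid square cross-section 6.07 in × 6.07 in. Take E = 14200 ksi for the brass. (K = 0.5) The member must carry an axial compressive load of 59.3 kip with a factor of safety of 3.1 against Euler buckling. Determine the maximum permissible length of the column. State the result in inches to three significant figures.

L_max ≈ 587 in

I = a⁴/12 = 6.07⁴/12 = 113.1 in⁴
Required critical load P_cr = n·P = 3.1 × 59.3 = 183.8 kip = 1.838×10^5 lb
From P_cr = π²EI/(K·L)²:  L = (1/K)·√(π²EI/P_cr) = (1/0.5)·√(π²×1.42×10^7×113.1/1.838×10^5)
L = 587 in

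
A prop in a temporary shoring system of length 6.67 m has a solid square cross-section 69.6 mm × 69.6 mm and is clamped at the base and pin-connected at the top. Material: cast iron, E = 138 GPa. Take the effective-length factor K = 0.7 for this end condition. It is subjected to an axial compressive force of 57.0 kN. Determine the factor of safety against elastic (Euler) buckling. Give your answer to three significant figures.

I = a⁴/12 = 69.6⁴/12 = 1.955×10^6 mm⁴
I = 1.955×10^6 mm⁴ = 1.955×10^-6 m⁴
Effective length L_e = K·L = 0.7 × 6.67 = 4.669 m
P_cr = π²EI / L_e² = π² × 138×10⁹ × 1.955×10^-6 / 4.669² = 1.222×10^5 N
Factor of safety n = P_cr / P = 122.18 / 57.0 = 2.14

n ≈ 2.14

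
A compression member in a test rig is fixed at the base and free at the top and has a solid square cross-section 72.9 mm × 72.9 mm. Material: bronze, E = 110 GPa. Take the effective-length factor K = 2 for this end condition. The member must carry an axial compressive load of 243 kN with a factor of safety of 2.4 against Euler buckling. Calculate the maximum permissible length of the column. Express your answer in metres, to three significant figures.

I = a⁴/12 = 72.9⁴/12 = 2.354×10^6 mm⁴
I = 2.354×10^-6 m⁴
Required critical load P_cr = n·P = 2.4 × 243 = 583.2 kN = 5.832×10^5 N
From P_cr = π²EI/(K·L)²:  L = (1/K)·√(π²EI/P_cr) = (1/2)·√(π²×1.10×10^11×2.354×10^-6/5.832×10^5)
L = 1.05 m

L_max ≈ 1.05 m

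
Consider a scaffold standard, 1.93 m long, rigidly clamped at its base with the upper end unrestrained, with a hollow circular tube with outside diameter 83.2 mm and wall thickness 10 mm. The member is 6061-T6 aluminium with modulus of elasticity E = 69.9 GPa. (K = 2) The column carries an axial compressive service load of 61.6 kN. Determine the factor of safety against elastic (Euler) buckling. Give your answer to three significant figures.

n ≈ 1.18

Inner diameter d_i = 83.2 − 2×10 = 63.20 mm
I = π(d_o⁴ − d_i⁴)/64 = π(83.2⁴ − 63.20⁴)/64 = 1.569×10^6 mm⁴
I = 1.569×10^6 mm⁴ = 1.569×10^-6 m⁴
Effective length L_e = K·L = 2 × 1.93 = 3.860 m
P_cr = π²EI / L_e² = π² × 69.9×10⁹ × 1.569×10^-6 / 3.860² = 7.265×10^4 N
Factor of safety n = P_cr / P = 72.648 / 61.6 = 1.18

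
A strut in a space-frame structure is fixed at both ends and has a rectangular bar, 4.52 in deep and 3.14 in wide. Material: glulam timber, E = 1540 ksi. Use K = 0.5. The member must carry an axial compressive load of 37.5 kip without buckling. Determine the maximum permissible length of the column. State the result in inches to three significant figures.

Buckling occurs about the weak axis: I_min = h·b³/12 with b = 3.14 in (the shorter side).
I_min = 4.52×3.14³/12 = 11.66 in⁴
At the buckling limit P_cr = P = 3.750×10^4 lb
From P_cr = π²EI/(K·L)²:  L = (1/K)·√(π²EI/P_cr) = (1/0.5)·√(π²×1.54×10^6×11.66/3.750×10^4)
L = 137 in

L_max ≈ 137 in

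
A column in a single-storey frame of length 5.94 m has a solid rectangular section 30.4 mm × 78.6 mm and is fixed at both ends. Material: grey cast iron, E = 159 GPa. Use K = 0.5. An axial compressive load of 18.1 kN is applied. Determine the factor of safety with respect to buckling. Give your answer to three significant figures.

n ≈ 1.81

Buckling occurs about the weak axis: I_min = h·b³/12 with b = 30.4 mm (the shorter side).
I_min = 78.6×30.4³/12 = 1.840×10^5 mm⁴
I = 1.840×10^5 mm⁴ = 1.840×10^-7 m⁴
Effective length L_e = K·L = 0.5 × 5.94 = 2.970 m
P_cr = π²EI / L_e² = π² × 159×10⁹ × 1.840×10^-7 / 2.970² = 3.274×10^4 N
Factor of safety n = P_cr / P = 32.738 / 18.1 = 1.81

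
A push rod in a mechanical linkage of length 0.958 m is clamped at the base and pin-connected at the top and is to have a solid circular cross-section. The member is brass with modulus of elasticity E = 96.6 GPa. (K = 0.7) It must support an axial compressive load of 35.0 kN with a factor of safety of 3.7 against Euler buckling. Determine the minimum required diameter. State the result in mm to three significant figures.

Required P_cr = n·P = 3.7 × 35.0 = 129.5 kN
L_e = K·L = 0.7 × 0.958 = 0.6706 m
Required I = P_cr·L_e²/(π²E) = 1.295×10^5 × 0.6706² / (π² × 9.66×10^10) = 6.108×10^-8 m⁴
I_req = 6.108×10^4 mm⁴
Solid circle: I = πd⁴/64  ⇒  d = (64I/π)^(1/4) = (64×6.108×10^4/π)^(1/4) = 33.4 mm

d ≈ 33.4 mm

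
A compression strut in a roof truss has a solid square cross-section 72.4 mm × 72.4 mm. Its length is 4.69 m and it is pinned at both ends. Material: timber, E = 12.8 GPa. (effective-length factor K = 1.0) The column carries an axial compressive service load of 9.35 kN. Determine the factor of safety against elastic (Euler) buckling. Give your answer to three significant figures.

I = a⁴/12 = 72.4⁴/12 = 2.290×10^6 mm⁴
I = 2.290×10^6 mm⁴ = 2.290×10^-6 m⁴
Effective length L_e = K·L = 1 × 4.69 = 4.690 m
P_cr = π²EI / L_e² = π² × 12.8×10⁹ × 2.290×10^-6 / 4.690² = 1.315×10^4 N
Factor of safety n = P_cr / P = 13.150 / 9.35 = 1.41

n ≈ 1.41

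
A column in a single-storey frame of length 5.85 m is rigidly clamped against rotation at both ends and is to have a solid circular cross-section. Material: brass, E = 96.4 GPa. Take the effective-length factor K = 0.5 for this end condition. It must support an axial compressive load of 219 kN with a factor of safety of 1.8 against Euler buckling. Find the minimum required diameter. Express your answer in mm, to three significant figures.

Required P_cr = n·P = 1.8 × 219 = 394.2 kN
L_e = K·L = 0.5 × 5.85 = 2.925 m
Required I = P_cr·L_e²/(π²E) = 3.942×10^5 × 2.925² / (π² × 9.64×10^10) = 3.545×10^-6 m⁴
I_req = 3.545×10^6 mm⁴
Solid circle: I = πd⁴/64  ⇒  d = (64I/π)^(1/4) = (64×3.545×10^6/π)^(1/4) = 92.2 mm

d ≈ 92.2 mm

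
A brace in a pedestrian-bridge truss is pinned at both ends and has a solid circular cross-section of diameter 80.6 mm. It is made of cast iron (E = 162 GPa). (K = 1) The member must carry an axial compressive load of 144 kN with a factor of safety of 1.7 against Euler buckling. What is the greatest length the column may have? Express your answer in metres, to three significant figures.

L_max ≈ 3.68 m

I = πd⁴/64 = π×80.6⁴/64 = 2.072×10^6 mm⁴
I = 2.072×10^-6 m⁴
Required critical load P_cr = n·P = 1.7 × 144 = 244.8 kN = 2.448×10^5 N
From P_cr = π²EI/(K·L)²:  L = (1/K)·√(π²EI/P_cr) = (1/1)·√(π²×1.62×10^11×2.072×10^-6/2.448×10^5)
L = 3.68 m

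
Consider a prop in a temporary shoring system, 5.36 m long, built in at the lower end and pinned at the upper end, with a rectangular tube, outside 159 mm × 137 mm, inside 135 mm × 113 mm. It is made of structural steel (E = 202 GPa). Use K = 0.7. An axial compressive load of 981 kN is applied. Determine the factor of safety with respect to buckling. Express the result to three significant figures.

n ≈ 2.58

Weak-axis I_min = (h_o·b_o³ − h_i·b_i³)/12 with b_o = 137, b_i = 113.0 mm (shorter outer/inner sides).
I_min = (159×137³ − 135.0×113.0³)/12 = 1.784×10^7 mm⁴
I = 1.784×10^7 mm⁴ = 1.784×10^-5 m⁴
Effective length L_e = K·L = 0.7 × 5.36 = 3.752 m
P_cr = π²EI / L_e² = π² × 202×10⁹ × 1.784×10^-5 / 3.752² = 2.526×10^6 N
Factor of safety n = P_cr / P = 2526.2 / 981 = 2.58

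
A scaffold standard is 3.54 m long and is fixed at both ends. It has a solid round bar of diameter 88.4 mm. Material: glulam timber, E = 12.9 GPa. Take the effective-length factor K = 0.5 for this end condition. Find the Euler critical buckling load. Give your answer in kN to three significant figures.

P_cr ≈ 122 kN

I = πd⁴/64 = π×88.4⁴/64 = 2.998×10^6 mm⁴
I = 2.998×10^6 mm⁴ = 2.998×10^-6 m⁴
Effective length L_e = K·L = 0.5 × 3.54 = 1.770 m
P_cr = π²EI / L_e² = π² × 12.9×10⁹ × 2.998×10^-6 / 1.770² = 1.218×10^5 N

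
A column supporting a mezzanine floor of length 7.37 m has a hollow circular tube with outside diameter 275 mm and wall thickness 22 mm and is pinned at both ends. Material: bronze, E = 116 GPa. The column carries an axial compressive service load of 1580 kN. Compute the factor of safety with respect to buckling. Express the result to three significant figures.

Inner diameter d_i = 275 − 2×22 = 231.0 mm
I = π(d_o⁴ − d_i⁴)/64 = π(275⁴ − 231.0⁴)/64 = 1.410×10^8 mm⁴
I = 1.410×10^8 mm⁴ = 1.410×10^-4 m⁴
Effective length L_e = K·L = 1 × 7.37 = 7.370 m
P_cr = π²EI / L_e² = π² × 116×10⁹ × 1.410×10^-4 / 7.370² = 2.971×10^6 N
Factor of safety n = P_cr / P = 2971.2 / 1580 = 1.88

n ≈ 1.88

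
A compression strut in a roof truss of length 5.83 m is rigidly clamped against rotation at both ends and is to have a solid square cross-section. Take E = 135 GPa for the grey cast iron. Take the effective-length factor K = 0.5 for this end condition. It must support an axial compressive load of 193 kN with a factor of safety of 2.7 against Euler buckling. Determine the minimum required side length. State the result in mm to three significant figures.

a ≈ 79.5 mm

Required P_cr = n·P = 2.7 × 193 = 521.1 kN
L_e = K·L = 0.5 × 5.83 = 2.915 m
Required I = P_cr·L_e²/(π²E) = 5.211×10^5 × 2.915² / (π² × 1.35×10^11) = 3.323×10^-6 m⁴
I_req = 3.323×10^6 mm⁴
Solid square: I = a⁴/12  ⇒  a = (12I)^(1/4) = (12×3.323×10^6)^(1/4) = 79.5 mm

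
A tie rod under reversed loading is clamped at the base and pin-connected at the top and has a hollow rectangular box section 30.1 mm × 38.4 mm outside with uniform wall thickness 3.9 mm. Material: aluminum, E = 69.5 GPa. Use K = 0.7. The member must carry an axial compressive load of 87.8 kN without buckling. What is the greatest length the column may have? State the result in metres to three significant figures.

L_max ≈ 0.970 m

Inner dimensions: h_i = 38.4 − 2×3.9 = 30.60 mm, b_i = 30.1 − 2×3.9 = 22.30 mm
Weak-axis I_min = (h_o·b_o³ − h_i·b_i³)/12 with b_o = 30.1, b_i = 22.30 mm (shorter outer/inner sides).
I_min = (38.4×30.1³ − 30.60×22.30³)/12 = 5.899×10^4 mm⁴
I = 5.899×10^-8 m⁴
At the buckling limit P_cr = P = 8.780×10^4 N
From P_cr = π²EI/(K·L)²:  L = (1/K)·√(π²EI/P_cr) = (1/0.7)·√(π²×6.95×10^10×5.899×10^-8/8.780×10^4)
L = 0.970 m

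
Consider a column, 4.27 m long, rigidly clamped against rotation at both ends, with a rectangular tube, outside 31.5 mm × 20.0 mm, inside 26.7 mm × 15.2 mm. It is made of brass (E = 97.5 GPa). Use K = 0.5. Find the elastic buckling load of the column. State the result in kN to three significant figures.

P_cr ≈ 2.78 kN

Weak-axis I_min = (h_o·b_o³ − h_i·b_i³)/12 with b_o = 20.0, b_i = 15.20 mm (shorter outer/inner sides).
I_min = (31.5×20.0³ − 26.70×15.20³)/12 = 1.319×10^4 mm⁴
I = 1.319×10^4 mm⁴ = 1.319×10^-8 m⁴
Effective length L_e = K·L = 0.5 × 4.27 = 2.135 m
P_cr = π²EI / L_e² = π² × 97.5×10⁹ × 1.319×10^-8 / 2.135² = 2.784×10^3 N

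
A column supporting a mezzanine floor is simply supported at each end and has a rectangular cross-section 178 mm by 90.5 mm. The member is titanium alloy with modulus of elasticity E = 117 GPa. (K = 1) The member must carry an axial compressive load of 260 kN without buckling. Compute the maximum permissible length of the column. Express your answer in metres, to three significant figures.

L_max ≈ 6.99 m

Buckling occurs about the weak axis: I_min = h·b³/12 with b = 90.5 mm (the shorter side).
I_min = 178×90.5³/12 = 1.099×10^7 mm⁴
I = 1.099×10^-5 m⁴
At the buckling limit P_cr = P = 2.600×10^5 N
From P_cr = π²EI/(K·L)²:  L = (1/K)·√(π²EI/P_cr) = (1/1)·√(π²×1.17×10^11×1.099×10^-5/2.600×10^5)
L = 6.99 m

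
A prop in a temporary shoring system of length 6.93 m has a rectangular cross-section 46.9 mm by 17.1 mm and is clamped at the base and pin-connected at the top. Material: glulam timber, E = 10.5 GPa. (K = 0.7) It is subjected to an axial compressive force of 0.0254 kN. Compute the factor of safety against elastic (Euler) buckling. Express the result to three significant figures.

Buckling occurs about the weak axis: I_min = h·b³/12 with b = 17.1 mm (the shorter side).
I_min = 46.9×17.1³/12 = 1.954×10^4 mm⁴
I = 1.954×10^4 mm⁴ = 1.954×10^-8 m⁴
Effective length L_e = K·L = 0.7 × 6.93 = 4.851 m
P_cr = π²EI / L_e² = π² × 10.5×10⁹ × 1.954×10^-8 / 4.851² = 86.06 N
Factor of safety n = P_cr / P = 0.086061 / 0.0254 = 3.39

n ≈ 3.39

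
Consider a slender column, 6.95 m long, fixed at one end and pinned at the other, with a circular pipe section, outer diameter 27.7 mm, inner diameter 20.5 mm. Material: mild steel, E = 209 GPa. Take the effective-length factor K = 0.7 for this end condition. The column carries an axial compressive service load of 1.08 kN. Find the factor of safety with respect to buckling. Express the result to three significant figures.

d_o = 27.7 mm, d_i = 20.5 mm
I = π(d_o⁴ − d_i⁴)/64 = π(27.7⁴ − 20.50⁴)/64 = 2.023×10^4 mm⁴
I = 2.023×10^4 mm⁴ = 2.023×10^-8 m⁴
Effective length L_e = K·L = 0.7 × 6.95 = 4.865 m
P_cr = π²EI / L_e² = π² × 209×10⁹ × 2.023×10^-8 / 4.865² = 1.763×10^3 N
Factor of safety n = P_cr / P = 1.7631 / 1.08 = 1.63

n ≈ 1.63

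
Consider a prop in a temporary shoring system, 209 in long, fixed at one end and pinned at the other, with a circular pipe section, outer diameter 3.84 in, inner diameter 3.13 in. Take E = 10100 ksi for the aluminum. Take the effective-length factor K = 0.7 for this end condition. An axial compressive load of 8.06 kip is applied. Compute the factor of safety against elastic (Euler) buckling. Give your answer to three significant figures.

n ≈ 3.44

d_o = 3.84 in, d_i = 3.13 in
I = π(d_o⁴ − d_i⁴)/64 = π(3.84⁴ − 3.130⁴)/64 = 5.962 in⁴
Effective length L_e = K·L = 0.7 × 209 = 146.3 in
P_cr = π²EI / L_e² = π² × 10100×10³ × 5.962 / 146.3² = 2.777×10^4 lb
Factor of safety n = P_cr / P = 27.766 / 8.06 = 3.44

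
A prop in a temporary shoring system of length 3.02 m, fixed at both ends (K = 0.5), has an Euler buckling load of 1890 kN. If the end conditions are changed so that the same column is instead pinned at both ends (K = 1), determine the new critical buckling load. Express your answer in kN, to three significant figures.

P_cr ≈ 472 kN

P_cr ∝ 1/K², so P_cr,new = P_cr,old × (K_old/K_new)² = 1890 × (0.5/1)²
= 1890 × 0.2500 = 472 kN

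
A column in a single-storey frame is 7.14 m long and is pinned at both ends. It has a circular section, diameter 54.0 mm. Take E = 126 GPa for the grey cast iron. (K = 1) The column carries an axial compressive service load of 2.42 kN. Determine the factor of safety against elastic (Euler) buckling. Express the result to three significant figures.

I = πd⁴/64 = π×54.0⁴/64 = 4.174×10^5 mm⁴
I = 4.174×10^5 mm⁴ = 4.174×10^-7 m⁴
Effective length L_e = K·L = 1 × 7.14 = 7.140 m
P_cr = π²EI / L_e² = π² × 126×10⁹ × 4.174×10^-7 / 7.140² = 1.018×10^4 N
Factor of safety n = P_cr / P = 10.182 / 2.42 = 4.21

n ≈ 4.21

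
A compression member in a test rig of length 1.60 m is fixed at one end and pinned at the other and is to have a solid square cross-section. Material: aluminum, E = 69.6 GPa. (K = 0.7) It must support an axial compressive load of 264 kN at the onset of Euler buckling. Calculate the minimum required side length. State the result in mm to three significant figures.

a ≈ 49.0 mm

L_e = K·L = 0.7 × 1.60 = 1.120 m
Required I = P_cr·L_e²/(π²E) = 2.640×10^5 × 1.120² / (π² × 6.96×10^10) = 4.821×10^-7 m⁴
I_req = 4.821×10^5 mm⁴
Solid square: I = a⁴/12  ⇒  a = (12I)^(1/4) = (12×4.821×10^5)^(1/4) = 49.0 mm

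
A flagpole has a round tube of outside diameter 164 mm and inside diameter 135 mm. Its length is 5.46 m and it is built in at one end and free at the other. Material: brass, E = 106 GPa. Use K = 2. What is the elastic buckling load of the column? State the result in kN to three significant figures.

P_cr ≈ 168 kN

d_o = 164 mm, d_i = 135 mm
I = π(d_o⁴ − d_i⁴)/64 = π(164⁴ − 135.0⁴)/64 = 1.921×10^7 mm⁴
I = 1.921×10^7 mm⁴ = 1.921×10^-5 m⁴
Effective length L_e = K·L = 2 × 5.46 = 10.92 m
P_cr = π²EI / L_e² = π² × 106×10⁹ × 1.921×10^-5 / 10.92² = 1.685×10^5 N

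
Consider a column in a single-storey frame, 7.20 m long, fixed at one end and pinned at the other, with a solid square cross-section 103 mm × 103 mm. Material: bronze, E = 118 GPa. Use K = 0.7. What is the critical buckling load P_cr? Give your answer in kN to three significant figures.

I = a⁴/12 = 103⁴/12 = 9.379×10^6 mm⁴
I = 9.379×10^6 mm⁴ = 9.379×10^-6 m⁴
Effective length L_e = K·L = 0.7 × 7.20 = 5.040 m
P_cr = π²EI / L_e² = π² × 118×10⁹ × 9.379×10^-6 / 5.040² = 4.300×10^5 N

P_cr ≈ 430 kN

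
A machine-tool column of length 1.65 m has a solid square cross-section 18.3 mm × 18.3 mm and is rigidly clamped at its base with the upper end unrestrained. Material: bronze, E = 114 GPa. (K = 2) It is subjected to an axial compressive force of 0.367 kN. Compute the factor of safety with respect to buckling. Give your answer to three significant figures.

n ≈ 2.63

I = a⁴/12 = 18.3⁴/12 = 9.346×10^3 mm⁴
I = 9.346×10^3 mm⁴ = 9.346×10^-9 m⁴
Effective length L_e = K·L = 2 × 1.65 = 3.300 m
P_cr = π²EI / L_e² = π² × 114×10⁹ × 9.346×10^-9 / 3.300² = 965.6 N
Factor of safety n = P_cr / P = 0.96561 / 0.367 = 2.63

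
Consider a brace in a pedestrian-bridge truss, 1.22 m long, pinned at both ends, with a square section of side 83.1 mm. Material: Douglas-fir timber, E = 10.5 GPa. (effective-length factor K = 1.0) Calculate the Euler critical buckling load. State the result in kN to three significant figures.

P_cr ≈ 277 kN

I = a⁴/12 = 83.1⁴/12 = 3.974×10^6 mm⁴
I = 3.974×10^6 mm⁴ = 3.974×10^-6 m⁴
Effective length L_e = K·L = 1 × 1.22 = 1.220 m
P_cr = π²EI / L_e² = π² × 10.5×10⁹ × 3.974×10^-6 / 1.220² = 2.767×10^5 N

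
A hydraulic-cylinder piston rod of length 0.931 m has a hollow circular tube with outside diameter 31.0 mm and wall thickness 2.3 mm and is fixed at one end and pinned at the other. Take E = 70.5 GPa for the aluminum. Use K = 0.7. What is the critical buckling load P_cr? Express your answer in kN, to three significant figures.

P_cr ≈ 35.2 kN

Inner diameter d_i = 31.0 − 2×2.3 = 26.40 mm
I = π(d_o⁴ − d_i⁴)/64 = π(31.0⁴ − 26.40⁴)/64 = 2.149×10^4 mm⁴
I = 2.149×10^4 mm⁴ = 2.149×10^-8 m⁴
Effective length L_e = K·L = 0.7 × 0.931 = 0.6517 m
P_cr = π²EI / L_e² = π² × 70.5×10⁹ × 2.149×10^-8 / 0.6517² = 3.521×10^4 N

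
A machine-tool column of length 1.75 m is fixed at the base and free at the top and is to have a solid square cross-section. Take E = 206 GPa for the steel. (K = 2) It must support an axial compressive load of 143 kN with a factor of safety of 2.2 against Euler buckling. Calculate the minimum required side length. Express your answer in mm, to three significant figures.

a ≈ 69.1 mm

Required P_cr = n·P = 2.2 × 143 = 314.6 kN
L_e = K·L = 2 × 1.75 = 3.500 m
Required I = P_cr·L_e²/(π²E) = 3.146×10^5 × 3.500² / (π² × 2.06×10^11) = 1.896×10^-6 m⁴
I_req = 1.896×10^6 mm⁴
Solid square: I = a⁴/12  ⇒  a = (12I)^(1/4) = (12×1.896×10^6)^(1/4) = 69.1 mm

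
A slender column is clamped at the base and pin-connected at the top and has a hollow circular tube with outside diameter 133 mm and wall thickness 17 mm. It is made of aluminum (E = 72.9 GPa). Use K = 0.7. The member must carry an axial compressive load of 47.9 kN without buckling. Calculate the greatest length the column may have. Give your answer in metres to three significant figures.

L_max ≈ 18.1 m

Inner diameter d_i = 133 − 2×17 = 99.00 mm
I = π(d_o⁴ − d_i⁴)/64 = π(133⁴ − 99.00⁴)/64 = 1.064×10^7 mm⁴
I = 1.064×10^-5 m⁴
At the buckling limit P_cr = P = 4.790×10^4 N
From P_cr = π²EI/(K·L)²:  L = (1/K)·√(π²EI/P_cr) = (1/0.7)·√(π²×7.29×10^10×1.064×10^-5/4.790×10^4)
L = 18.1 m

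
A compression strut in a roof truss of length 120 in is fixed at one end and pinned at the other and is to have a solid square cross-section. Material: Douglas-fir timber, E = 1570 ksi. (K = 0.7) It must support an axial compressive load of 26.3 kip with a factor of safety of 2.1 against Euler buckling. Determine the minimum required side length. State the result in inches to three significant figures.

Required P_cr = n·P = 2.1 × 26.3 = 55.23 kip
L_e = K·L = 0.7 × 120 = 84.00 in
Required I = P_cr·L_e²/(π²E) = 5.523×10^4 × 84.00² / (π² × 1.57×10^6) = 25.15 in⁴
Solid square: I = a⁴/12  ⇒  a = (12I)^(1/4) = (12×25.15)^(1/4) = 4.17 in

a ≈ 4.17 in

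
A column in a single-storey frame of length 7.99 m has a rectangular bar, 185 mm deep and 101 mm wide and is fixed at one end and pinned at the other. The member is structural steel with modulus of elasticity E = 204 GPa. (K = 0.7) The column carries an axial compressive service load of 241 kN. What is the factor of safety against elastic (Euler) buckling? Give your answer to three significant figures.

n ≈ 4.24

Buckling occurs about the weak axis: I_min = h·b³/12 with b = 101 mm (the shorter side).
I_min = 185×101³/12 = 1.588×10^7 mm⁴
I = 1.588×10^7 mm⁴ = 1.588×10^-5 m⁴
Effective length L_e = K·L = 0.7 × 7.99 = 5.593 m
P_cr = π²EI / L_e² = π² × 204×10⁹ × 1.588×10^-5 / 5.593² = 1.022×10^6 N
Factor of safety n = P_cr / P = 1022.3 / 241 = 4.24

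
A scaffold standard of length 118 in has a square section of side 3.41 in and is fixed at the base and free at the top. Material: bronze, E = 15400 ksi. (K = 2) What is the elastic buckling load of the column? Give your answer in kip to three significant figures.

I = a⁴/12 = 3.41⁴/12 = 11.27 in⁴
Effective length L_e = K·L = 2 × 118 = 236.0 in
P_cr = π²EI / L_e² = π² × 15400×10³ × 11.27 / 236.0² = 3.075×10^4 lb

P_cr ≈ 30.7 kip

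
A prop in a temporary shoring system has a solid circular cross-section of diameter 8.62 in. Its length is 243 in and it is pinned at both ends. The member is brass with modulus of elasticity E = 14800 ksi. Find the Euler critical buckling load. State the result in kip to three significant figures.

P_cr ≈ 670 kip

I = πd⁴/64 = π×8.62⁴/64 = 271.0 in⁴
Effective length L_e = K·L = 1 × 243 = 243.0 in
P_cr = π²EI / L_e² = π² × 14800×10³ × 271.0 / 243.0² = 6.704×10^5 lb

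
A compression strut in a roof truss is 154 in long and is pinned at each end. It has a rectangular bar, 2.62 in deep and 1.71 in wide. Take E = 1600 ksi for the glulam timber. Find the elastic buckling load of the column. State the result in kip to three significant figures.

P_cr ≈ 0.727 kip

Buckling occurs about the weak axis: I_min = h·b³/12 with b = 1.71 in (the shorter side).
I_min = 2.62×1.71³/12 = 1.092 in⁴
Effective length L_e = K·L = 1 × 154 = 154.0 in
P_cr = π²EI / L_e² = π² × 1600×10³ × 1.092 / 154.0² = 726.9 lb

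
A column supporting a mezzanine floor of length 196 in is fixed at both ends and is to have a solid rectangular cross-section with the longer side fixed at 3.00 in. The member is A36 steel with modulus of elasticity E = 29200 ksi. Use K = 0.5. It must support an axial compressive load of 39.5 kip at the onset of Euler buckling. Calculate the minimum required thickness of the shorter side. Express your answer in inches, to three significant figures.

b ≈ 1.74 in

L_e = K·L = 0.5 × 196 = 98.00 in
Required I = P_cr·L_e²/(π²E) = 3.950×10^4 × 98.00² / (π² × 2.92×10^7) = 1.316 in⁴
Rectangle, weak axis: I_min = h·b³/12 with h = 3.00 in fixed  ⇒  b = (12I/h)^(1/3) = 1.74 in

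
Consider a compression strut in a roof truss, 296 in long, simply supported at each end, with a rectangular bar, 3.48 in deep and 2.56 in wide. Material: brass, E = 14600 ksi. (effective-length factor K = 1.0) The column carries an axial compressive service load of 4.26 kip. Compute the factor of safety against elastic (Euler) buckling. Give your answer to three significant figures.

n ≈ 1.88

Buckling occurs about the weak axis: I_min = h·b³/12 with b = 2.56 in (the shorter side).
I_min = 3.48×2.56³/12 = 4.865 in⁴
Effective length L_e = K·L = 1 × 296 = 296.0 in
P_cr = π²EI / L_e² = π² × 14600×10³ × 4.865 / 296.0² = 8.002×10^3 lb
Factor of safety n = P_cr / P = 8.0018 / 4.26 = 1.88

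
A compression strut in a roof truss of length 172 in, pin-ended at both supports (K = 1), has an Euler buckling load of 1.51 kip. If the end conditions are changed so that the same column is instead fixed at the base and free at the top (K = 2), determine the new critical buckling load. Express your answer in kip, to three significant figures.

P_cr ≈ 0.378 kip

P_cr ∝ 1/K², so P_cr,new = P_cr,old × (K_old/K_new)² = 1.51 × (1/2)²
= 1.51 × 0.2500 = 0.378 kip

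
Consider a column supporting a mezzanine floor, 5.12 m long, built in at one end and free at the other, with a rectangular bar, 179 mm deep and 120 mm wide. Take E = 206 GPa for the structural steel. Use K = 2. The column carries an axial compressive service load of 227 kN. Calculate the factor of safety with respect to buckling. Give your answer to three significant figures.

Buckling occurs about the weak axis: I_min = h·b³/12 with b = 120 mm (the shorter side).
I_min = 179×120³/12 = 2.578×10^7 mm⁴
I = 2.578×10^7 mm⁴ = 2.578×10^-5 m⁴
Effective length L_e = K·L = 2 × 5.12 = 10.24 m
P_cr = π²EI / L_e² = π² × 206×10⁹ × 2.578×10^-5 / 10.24² = 4.998×10^5 N
Factor of safety n = P_cr / P = 499.78 / 227 = 2.20

n ≈ 2.20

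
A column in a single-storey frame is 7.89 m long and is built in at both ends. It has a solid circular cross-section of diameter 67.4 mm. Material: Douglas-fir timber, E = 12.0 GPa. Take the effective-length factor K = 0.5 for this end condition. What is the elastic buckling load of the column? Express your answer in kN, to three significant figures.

I = πd⁴/64 = π×67.4⁴/64 = 1.013×10^6 mm⁴
I = 1.013×10^6 mm⁴ = 1.013×10^-6 m⁴
Effective length L_e = K·L = 0.5 × 7.89 = 3.945 m
P_cr = π²EI / L_e² = π² × 12.0×10⁹ × 1.013×10^-6 / 3.945² = 7.709×10^3 N

P_cr ≈ 7.71 kN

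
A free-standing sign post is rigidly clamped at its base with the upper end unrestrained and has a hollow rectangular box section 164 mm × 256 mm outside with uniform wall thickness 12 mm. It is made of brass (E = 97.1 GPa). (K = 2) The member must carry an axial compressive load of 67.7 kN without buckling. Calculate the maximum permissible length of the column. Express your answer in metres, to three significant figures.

L_max ≈ 12.1 m

Inner dimensions: h_i = 256 − 2×12 = 232.0 mm, b_i = 164 − 2×12 = 140.0 mm
Weak-axis I_min = (h_o·b_o³ − h_i·b_i³)/12 with b_o = 164, b_i = 140.0 mm (shorter outer/inner sides).
I_min = (256×164³ − 232.0×140.0³)/12 = 4.105×10^7 mm⁴
I = 4.105×10^-5 m⁴
At the buckling limit P_cr = P = 6.770×10^4 N
From P_cr = π²EI/(K·L)²:  L = (1/K)·√(π²EI/P_cr) = (1/2)·√(π²×9.71×10^10×4.105×10^-5/6.770×10^4)
L = 12.1 m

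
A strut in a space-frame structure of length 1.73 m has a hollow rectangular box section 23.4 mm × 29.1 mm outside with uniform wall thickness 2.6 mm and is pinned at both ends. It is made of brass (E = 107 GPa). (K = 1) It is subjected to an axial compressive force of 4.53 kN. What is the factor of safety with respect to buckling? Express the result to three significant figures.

Inner dimensions: h_i = 29.1 − 2×2.6 = 23.90 mm, b_i = 23.4 − 2×2.6 = 18.20 mm
Weak-axis I_min = (h_o·b_o³ − h_i·b_i³)/12 with b_o = 23.4, b_i = 18.20 mm (shorter outer/inner sides).
I_min = (29.1×23.4³ − 23.90×18.20³)/12 = 1.906×10^4 mm⁴
I = 1.906×10^4 mm⁴ = 1.906×10^-8 m⁴
Effective length L_e = K·L = 1 × 1.73 = 1.730 m
P_cr = π²EI / L_e² = π² × 107×10⁹ × 1.906×10^-8 / 1.730² = 6.727×10^3 N
Factor of safety n = P_cr / P = 6.7269 / 4.53 = 1.48

n ≈ 1.48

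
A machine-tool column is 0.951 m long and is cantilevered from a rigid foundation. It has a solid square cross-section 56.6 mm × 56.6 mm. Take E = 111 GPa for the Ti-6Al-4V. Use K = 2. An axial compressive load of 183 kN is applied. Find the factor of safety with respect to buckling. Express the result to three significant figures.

I = a⁴/12 = 56.6⁴/12 = 8.552×10^5 mm⁴
I = 8.552×10^5 mm⁴ = 8.552×10^-7 m⁴
Effective length L_e = K·L = 2 × 0.951 = 1.902 m
P_cr = π²EI / L_e² = π² × 111×10⁹ × 8.552×10^-7 / 1.902² = 2.590×10^5 N
Factor of safety n = P_cr / P = 258.99 / 183 = 1.42

n ≈ 1.42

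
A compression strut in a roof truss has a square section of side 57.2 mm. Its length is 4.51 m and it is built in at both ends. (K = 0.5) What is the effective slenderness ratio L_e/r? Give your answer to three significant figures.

λ ≈ 137

I = a⁴/12 = 57.2⁴/12 = 8.921×10^5 mm⁴
A = 3.272×10^3 mm²;  r_min = √(I/A) = √(8.921×10^5/3.272×10^3) = 16.51 mm
L_e = K·L = 0.5 × 4.51 m = 2.255 m = 2255.0 mm
λ = L_e / r_min = 2255.0 / 16.51 = 137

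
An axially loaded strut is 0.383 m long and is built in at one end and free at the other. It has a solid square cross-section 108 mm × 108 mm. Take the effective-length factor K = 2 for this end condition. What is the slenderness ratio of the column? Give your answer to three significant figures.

I = a⁴/12 = 108⁴/12 = 1.134×10^7 mm⁴
A = 1.166×10^4 mm²;  r_min = √(I/A) = √(1.134×10^7/1.166×10^4) = 31.18 mm
L_e = K·L = 2 × 0.383 m = 0.7660 m = 766.00 mm
λ = L_e / r_min = 766.00 / 31.18 = 24.6

λ ≈ 24.6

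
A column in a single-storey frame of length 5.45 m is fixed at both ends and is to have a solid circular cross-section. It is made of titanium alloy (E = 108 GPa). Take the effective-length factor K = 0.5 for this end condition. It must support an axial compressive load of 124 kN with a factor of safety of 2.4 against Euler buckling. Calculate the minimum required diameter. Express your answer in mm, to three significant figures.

d ≈ 80.6 mm

Required P_cr = n·P = 2.4 × 124 = 297.6 kN
L_e = K·L = 0.5 × 5.45 = 2.725 m
Required I = P_cr·L_e²/(π²E) = 2.976×10^5 × 2.725² / (π² × 1.08×10^11) = 2.073×10^-6 m⁴
I_req = 2.073×10^6 mm⁴
Solid circle: I = πd⁴/64  ⇒  d = (64I/π)^(1/4) = (64×2.073×10^6/π)^(1/4) = 80.6 mm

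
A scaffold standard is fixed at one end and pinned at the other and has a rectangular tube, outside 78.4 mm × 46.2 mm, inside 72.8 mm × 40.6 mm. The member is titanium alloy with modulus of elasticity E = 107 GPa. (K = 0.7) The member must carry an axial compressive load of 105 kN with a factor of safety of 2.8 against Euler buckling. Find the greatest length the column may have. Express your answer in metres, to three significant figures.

L_max ≈ 1.32 m

Weak-axis I_min = (h_o·b_o³ − h_i·b_i³)/12 with b_o = 46.2, b_i = 40.60 mm (shorter outer/inner sides).
I_min = (78.4×46.2³ − 72.80×40.60³)/12 = 2.383×10^5 mm⁴
I = 2.383×10^-7 m⁴
Required critical load P_cr = n·P = 2.8 × 105 = 294.0 kN = 2.940×10^5 N
From P_cr = π²EI/(K·L)²:  L = (1/K)·√(π²EI/P_cr) = (1/0.7)·√(π²×1.07×10^11×2.383×10^-7/2.940×10^5)
L = 1.32 m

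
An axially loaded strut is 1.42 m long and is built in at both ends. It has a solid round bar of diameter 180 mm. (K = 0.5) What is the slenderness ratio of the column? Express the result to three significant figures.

For a solid circle r = d/4 = 180/4 = 45.00 mm
L_e = K·L = 0.5 × 1.42 m = 0.7100 m = 710.00 mm
λ = L_e / r_min = 710.00 / 45.00 = 15.8

λ ≈ 15.8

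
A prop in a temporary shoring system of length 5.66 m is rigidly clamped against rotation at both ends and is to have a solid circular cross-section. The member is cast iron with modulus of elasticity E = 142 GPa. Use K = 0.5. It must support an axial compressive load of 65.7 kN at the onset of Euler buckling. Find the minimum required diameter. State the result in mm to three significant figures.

d ≈ 52.6 mm

L_e = K·L = 0.5 × 5.66 = 2.830 m
Required I = P_cr·L_e²/(π²E) = 6.570×10^4 × 2.830² / (π² × 1.42×10^11) = 3.754×10^-7 m⁴
I_req = 3.754×10^5 mm⁴
Solid circle: I = πd⁴/64  ⇒  d = (64I/π)^(1/4) = (64×3.754×10^5/π)^(1/4) = 52.6 mm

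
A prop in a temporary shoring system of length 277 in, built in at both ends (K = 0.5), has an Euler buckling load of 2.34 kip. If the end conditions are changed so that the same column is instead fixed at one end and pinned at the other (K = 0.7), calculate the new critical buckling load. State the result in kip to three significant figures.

P_cr ≈ 1.19 kip

P_cr ∝ 1/K², so P_cr,new = P_cr,old × (K_old/K_new)² = 2.34 × (0.5/0.7)²
= 2.34 × 0.5102 = 1.19 kip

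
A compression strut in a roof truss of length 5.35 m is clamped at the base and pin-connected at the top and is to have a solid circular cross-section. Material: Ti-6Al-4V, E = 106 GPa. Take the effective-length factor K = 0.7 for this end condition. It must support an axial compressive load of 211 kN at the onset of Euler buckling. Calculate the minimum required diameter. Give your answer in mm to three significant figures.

d ≈ 87.1 mm

L_e = K·L = 0.7 × 5.35 = 3.745 m
Required I = P_cr·L_e²/(π²E) = 2.110×10^5 × 3.745² / (π² × 1.06×10^11) = 2.829×10^-6 m⁴
I_req = 2.829×10^6 mm⁴
Solid circle: I = πd⁴/64  ⇒  d = (64I/π)^(1/4) = (64×2.829×10^6/π)^(1/4) = 87.1 mm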